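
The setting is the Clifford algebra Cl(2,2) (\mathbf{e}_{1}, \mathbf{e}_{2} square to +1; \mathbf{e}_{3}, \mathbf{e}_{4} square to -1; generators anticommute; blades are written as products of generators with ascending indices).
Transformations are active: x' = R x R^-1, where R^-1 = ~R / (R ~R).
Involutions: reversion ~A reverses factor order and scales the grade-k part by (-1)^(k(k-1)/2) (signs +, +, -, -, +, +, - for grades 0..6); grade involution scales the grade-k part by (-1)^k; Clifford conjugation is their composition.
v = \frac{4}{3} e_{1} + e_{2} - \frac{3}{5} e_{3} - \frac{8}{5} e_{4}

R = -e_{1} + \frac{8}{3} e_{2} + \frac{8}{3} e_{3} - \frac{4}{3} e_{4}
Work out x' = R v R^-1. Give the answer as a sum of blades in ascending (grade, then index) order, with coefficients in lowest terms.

~R = -e_{1} + \frac{8}{3} e_{2} + \frac{8}{3} e_{3} - \frac{4}{3} e_{4}, and R ~R = -\frac{7}{9}, so R^-1 = ~R / (-\frac{7}{9}).
R v = \frac{4}{5} - \frac{41}{9} e_{1} e_{2} - \frac{133}{45} e_{1} e_{3} + \frac{152}{45} e_{1} e_{4} - \frac{64}{15} e_{2} e_{3} - \frac{44}{15} e_{2} e_{4} - \frac{76}{15} e_{3} e_{4}
Answer: \frac{76}{105} e_{1} - \frac{227}{35} e_{2} - \frac{171}{35} e_{3} + \frac{152}{35} e_{4}


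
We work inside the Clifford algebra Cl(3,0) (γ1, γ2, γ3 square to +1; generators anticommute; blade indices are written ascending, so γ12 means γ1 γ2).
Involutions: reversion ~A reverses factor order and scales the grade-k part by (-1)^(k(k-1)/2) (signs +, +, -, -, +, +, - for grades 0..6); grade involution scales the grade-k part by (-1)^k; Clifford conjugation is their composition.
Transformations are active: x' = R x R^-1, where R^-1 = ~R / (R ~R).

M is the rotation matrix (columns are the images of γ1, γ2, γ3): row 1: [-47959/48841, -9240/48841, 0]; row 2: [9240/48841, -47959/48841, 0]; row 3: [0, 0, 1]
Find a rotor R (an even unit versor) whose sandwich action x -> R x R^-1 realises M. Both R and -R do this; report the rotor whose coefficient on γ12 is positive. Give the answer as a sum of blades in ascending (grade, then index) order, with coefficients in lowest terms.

Method: write R = a + b12*γ12 + b13*γ13 + b23*γ23 with a^2 + b12^2 + b13^2 + b23^2 = 1 (so R^-1 = ~R). Expanding the columns R e_j ~R gives tr M = 4a^2 - 1 and, from the antisymmetric part, M21 - M12 = -4a*b12, M13 - M31 = 4a*b13, M32 - M23 = -4a*b23.
Here tr M = -47077/48841, so a^2 = (1 + tr M)/4 = 441/48841 and a = ±21/221. Taking a = 21/221: M21 - M12 = 18480/48841, M13 - M31 = 0, M32 - M23 = 0, giving b12 = -220/221, b13 = 0, b23 = 0, i.e. R = 21/221 - 220/221*γ12.
Its γ12 coefficient is negative, so report the other preimage -R.
Answer: -21/221 + 220/221*γ12. Uniqueness: Spin(3) -> SO(3) maps R and -R to the same rotation of trace -47077/48841; fixing the sign of the γ12 coefficient removes the ambiguity.


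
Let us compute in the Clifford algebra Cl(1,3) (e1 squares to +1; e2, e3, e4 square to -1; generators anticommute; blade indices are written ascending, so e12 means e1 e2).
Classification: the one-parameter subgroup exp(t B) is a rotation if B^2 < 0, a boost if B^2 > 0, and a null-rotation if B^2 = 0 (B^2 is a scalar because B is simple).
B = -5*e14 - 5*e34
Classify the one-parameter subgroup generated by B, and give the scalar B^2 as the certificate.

B^2 term by term: the squares give (-5)^2*(e14)^2 + (-5)^2*(e34)^2 = 25*(+1) + 25*(-1) = 0 (each basis 2-blade squares to minus the product of its generators' squares); cross terms between blades sharing an index anticommute and cancel. So B^2 = 0.
Answer: null-rotation, certificate B^2 = 0. B^2 = 0 is basis-independent, so its sign is the whole story.


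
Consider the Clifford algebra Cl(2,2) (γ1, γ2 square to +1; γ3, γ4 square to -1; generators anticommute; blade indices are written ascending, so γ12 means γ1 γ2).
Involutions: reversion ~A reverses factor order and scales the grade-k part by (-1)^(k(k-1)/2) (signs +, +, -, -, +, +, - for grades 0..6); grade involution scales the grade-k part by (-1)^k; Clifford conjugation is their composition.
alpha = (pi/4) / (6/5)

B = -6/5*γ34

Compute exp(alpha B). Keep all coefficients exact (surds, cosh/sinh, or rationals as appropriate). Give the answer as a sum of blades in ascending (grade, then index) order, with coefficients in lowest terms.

B^2 = (-6/5)^2*(γ34)^2 = 36/25*(-1) = -36/25 (a basis 2-blade squares to minus the product of its generators' squares).
B^2 = -36/25 — B^2 < 0, so the exponential closes trigonometrically: l = 6/5, alpha*l = pi/4, so exp(alpha B) = cos(pi/4) + (sin(pi/4)/(6/5))*B = sqrt(2)/2 + (5*sqrt(2)/12)*B.
Answer: sqrt(2)/2 - sqrt(2)/2*γ34


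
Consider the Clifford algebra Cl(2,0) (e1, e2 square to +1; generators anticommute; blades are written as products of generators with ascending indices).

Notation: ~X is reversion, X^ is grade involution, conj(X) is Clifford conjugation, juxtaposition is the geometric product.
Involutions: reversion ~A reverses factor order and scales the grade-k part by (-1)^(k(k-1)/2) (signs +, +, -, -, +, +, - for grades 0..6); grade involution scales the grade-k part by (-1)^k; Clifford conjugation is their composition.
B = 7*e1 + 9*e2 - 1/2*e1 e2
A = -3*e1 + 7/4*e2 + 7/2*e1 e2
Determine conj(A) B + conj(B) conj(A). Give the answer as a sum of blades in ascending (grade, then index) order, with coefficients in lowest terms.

first term: 7/2 - 259/8*e1 + 23*e2 + 157/4*e1 e2
second term: -7/2 - 259/8*e1 + 23*e2 + 157/4*e1 e2
Answer: -259/4*e1 + 46*e2 + 157/2*e1 e2


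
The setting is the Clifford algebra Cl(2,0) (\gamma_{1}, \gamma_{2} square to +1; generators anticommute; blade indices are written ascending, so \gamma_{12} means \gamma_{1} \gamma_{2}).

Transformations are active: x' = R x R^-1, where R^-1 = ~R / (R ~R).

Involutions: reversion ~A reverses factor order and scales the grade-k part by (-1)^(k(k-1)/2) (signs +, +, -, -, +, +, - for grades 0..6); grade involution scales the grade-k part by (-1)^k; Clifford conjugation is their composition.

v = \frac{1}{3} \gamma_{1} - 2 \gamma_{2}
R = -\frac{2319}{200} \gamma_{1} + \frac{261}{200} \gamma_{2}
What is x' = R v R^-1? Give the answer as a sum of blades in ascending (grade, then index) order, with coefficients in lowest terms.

~R = -\frac{2319}{200} \gamma_{1} + \frac{261}{200} \gamma_{2}, and R ~R = \frac{2722941}{20000}, so R^-1 = ~R / (\frac{2722941}{20000}).
R v = -\frac{259}{40} + \frac{4551}{200} \gamma_{12}
Answer: \frac{18878}{24531} \gamma_{1} + \frac{15339}{8177} \gamma_{2}


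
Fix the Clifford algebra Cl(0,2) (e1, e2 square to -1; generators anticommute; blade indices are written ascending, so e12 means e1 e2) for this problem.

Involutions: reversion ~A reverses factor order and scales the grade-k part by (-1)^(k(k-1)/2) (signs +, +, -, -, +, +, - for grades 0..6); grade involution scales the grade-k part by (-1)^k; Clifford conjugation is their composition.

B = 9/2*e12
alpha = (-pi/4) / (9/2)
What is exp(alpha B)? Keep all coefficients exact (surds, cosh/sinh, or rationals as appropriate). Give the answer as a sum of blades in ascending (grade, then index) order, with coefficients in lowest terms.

B^2 = (9/2)^2*(e12)^2 = 81/4*(-1) = -81/4 (a basis 2-blade squares to minus the product of its generators' squares).
B^2 = -81/4 — since the square is negative, the closed form is circular: l = 9/2, alpha*l = -pi/4, so exp(alpha B) = cos(-pi/4) + (sin(-pi/4)/(9/2))*B = sqrt(2)/2 + (-sqrt(2)/9)*B.
Answer: sqrt(2)/2 - sqrt(2)/2*e12


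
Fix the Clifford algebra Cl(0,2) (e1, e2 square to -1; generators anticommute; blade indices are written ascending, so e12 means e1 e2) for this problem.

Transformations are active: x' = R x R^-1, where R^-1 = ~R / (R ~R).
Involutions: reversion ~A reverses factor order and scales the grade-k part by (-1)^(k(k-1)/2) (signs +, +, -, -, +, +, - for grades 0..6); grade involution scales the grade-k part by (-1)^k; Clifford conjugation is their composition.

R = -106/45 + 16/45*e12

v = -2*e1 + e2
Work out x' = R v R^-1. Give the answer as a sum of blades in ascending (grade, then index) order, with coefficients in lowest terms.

~R = -106/45 - 16/45*e12, and R ~R = 11492/2025, so R^-1 = ~R / (11492/2025).
R v = 196/45*e1 - 46/15*e2
Answer: -4642/2873*e1 + 4441/2873*e2


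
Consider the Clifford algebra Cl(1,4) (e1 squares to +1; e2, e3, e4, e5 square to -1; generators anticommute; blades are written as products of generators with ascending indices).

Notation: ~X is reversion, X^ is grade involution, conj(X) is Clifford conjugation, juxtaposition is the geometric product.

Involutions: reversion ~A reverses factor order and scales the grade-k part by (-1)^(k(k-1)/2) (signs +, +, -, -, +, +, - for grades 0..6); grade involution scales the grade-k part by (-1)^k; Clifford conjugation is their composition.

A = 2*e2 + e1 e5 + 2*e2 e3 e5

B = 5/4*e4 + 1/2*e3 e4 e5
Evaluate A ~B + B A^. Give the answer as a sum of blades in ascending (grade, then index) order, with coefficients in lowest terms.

first term: 3/2*e2 e4 + 1/2*e1 e3 e4 - 5/4*e1 e4 e5 - 7/2*e2 e3 e4 e5
second term: 7/2*e2 e4 + 1/2*e1 e3 e4 - 5/4*e1 e4 e5 - 3/2*e2 e3 e4 e5
Answer: 5*e2 e4 + e1 e3 e4 - 5/2*e1 e4 e5 - 5*e2 e3 e4 e5


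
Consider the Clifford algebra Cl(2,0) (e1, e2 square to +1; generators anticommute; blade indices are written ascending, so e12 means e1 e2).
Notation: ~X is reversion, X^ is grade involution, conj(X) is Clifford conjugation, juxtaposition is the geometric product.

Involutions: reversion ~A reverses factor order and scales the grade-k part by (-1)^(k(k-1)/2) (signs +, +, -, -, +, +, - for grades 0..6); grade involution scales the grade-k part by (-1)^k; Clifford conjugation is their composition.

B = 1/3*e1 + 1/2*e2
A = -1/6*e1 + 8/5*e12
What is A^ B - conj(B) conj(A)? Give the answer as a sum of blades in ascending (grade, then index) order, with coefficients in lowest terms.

first term: 1/18 + 4/5*e1 - 8/15*e2 + 1/12*e12
second term: -1/18 - 4/5*e1 + 8/15*e2 + 1/12*e12
Answer: 1/9 + 8/5*e1 - 16/15*e2


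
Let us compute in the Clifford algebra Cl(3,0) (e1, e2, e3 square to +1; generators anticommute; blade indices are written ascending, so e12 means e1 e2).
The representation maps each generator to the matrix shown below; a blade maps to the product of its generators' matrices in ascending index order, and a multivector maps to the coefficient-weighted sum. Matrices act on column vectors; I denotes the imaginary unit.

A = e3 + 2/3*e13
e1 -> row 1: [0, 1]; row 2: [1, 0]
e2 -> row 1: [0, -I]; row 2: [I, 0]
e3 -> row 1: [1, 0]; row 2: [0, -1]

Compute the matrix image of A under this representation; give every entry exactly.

Bivector images (products of the table entries): rho(e13) = rho(e1)rho(e3) = row 1: [0, -1]; row 2: [1, 0].
M = (1)*rho(e3) + (2/3)*rho(e13), summed entrywise:
Answer: row 1: [1, -2/3]; row 2: [2/3, -1]


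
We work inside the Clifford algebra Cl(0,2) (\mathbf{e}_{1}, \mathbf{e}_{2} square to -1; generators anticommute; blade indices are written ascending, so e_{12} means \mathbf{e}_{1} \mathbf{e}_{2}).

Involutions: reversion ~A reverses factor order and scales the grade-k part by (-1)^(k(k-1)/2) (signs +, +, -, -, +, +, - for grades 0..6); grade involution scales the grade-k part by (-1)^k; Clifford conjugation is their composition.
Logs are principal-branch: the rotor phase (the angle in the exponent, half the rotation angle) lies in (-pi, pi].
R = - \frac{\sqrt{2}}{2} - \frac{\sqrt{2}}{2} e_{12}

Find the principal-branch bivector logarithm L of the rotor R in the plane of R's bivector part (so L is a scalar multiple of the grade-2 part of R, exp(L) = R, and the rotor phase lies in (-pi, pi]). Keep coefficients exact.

The scalar part of R is - \frac{\sqrt{2}}{2}, which fixes the principal-branch rotor phase; the unit plane is then the bivector part divided by the sine of that phase, and L is that plane scaled by the phase.
Concretely: cos(phase) = - \frac{\sqrt{2}}{2} gives phase = ±\frac{3 \pi}{4}, and since phase/sin(phase) is even the sign is immaterial: L = (phase/sin(phase)) * <R>_2 = (\frac{3 \sqrt{2} \pi}{4}) * <R>_2.
Answer: - \frac{3 \pi}{4} e_{12}


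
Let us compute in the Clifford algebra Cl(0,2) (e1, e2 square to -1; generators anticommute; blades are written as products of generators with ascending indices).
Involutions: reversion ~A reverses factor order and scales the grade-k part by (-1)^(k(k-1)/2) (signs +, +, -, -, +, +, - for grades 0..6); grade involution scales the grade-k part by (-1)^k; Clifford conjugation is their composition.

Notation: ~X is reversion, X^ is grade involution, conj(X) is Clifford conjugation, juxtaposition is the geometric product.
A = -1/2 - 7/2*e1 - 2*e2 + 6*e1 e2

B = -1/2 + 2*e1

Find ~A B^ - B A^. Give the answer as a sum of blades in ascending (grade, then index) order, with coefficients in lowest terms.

first term: -27/4 + 11/4*e1 + 13*e2 - e1 e2
second term: -27/4 - 11/4*e1 - 13*e2 + e1 e2
Answer: 11/2*e1 + 26*e2 - 2*e1 e2


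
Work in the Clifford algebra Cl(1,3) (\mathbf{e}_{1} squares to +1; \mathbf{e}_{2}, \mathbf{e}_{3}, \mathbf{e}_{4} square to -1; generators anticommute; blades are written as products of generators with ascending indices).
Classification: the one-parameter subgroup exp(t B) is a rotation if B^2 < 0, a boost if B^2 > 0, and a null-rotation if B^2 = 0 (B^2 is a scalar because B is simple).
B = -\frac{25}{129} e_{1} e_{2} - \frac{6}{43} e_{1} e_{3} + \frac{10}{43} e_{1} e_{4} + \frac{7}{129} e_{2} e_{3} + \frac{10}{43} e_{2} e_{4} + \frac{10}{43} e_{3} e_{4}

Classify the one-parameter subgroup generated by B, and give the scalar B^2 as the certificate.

B^2 term by term: the squares give (-\frac{25}{129})^2*(e_{1} e_{2})^2 + (-\frac{6}{43})^2*(e_{1} e_{3})^2 + (\frac{10}{43})^2*(e_{1} e_{4})^2 + (\frac{7}{129})^2*(e_{2} e_{3})^2 + (\frac{10}{43})^2*(e_{2} e_{4})^2 + (\frac{10}{43})^2*(e_{3} e_{4})^2 = \frac{625}{16641}*(+1) + \frac{36}{1849}*(+1) + \frac{100}{1849}*(+1) + \frac{49}{16641}*(-1) + \frac{100}{1849}*(-1) + \frac{100}{1849}*(-1) = 0 (each basis 2-blade squares to minus the product of its generators' squares); cross terms between blades sharing an index anticommute and cancel; the commuting (index-disjoint) pairs give grade-4 terms 2*c*c'*(blade product), which cancel blade by blade — e_{1} e_{2} e_{3} e_{4}: -\frac{500}{5547} + \frac{120}{1849} + \frac{140}{5547} = 0 — confirming B is simple. So B^2 = 0.
Answer: null-rotation, certificate B^2 = 0. Why this suffices: the scalar 0 survives any versor conjugation, so its sign alone determines the class however B is presented.


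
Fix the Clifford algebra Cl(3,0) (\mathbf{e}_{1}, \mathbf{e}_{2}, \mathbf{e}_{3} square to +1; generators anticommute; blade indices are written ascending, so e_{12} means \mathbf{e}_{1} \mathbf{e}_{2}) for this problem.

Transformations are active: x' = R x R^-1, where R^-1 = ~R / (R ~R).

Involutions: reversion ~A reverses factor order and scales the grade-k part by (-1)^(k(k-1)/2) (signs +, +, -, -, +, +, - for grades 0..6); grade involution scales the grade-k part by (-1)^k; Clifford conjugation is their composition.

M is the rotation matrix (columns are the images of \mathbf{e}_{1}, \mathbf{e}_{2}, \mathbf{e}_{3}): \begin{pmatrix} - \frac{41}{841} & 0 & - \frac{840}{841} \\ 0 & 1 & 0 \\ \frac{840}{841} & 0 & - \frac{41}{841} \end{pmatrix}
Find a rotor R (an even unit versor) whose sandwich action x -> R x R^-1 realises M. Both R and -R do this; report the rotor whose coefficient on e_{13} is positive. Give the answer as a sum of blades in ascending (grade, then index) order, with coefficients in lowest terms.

Method: write R = a + b12*e_{12} + b13*e_{13} + b23*e_{23} with a^2 + b12^2 + b13^2 + b23^2 = 1 (so R^-1 = ~R). Expanding the columns R e_j ~R gives tr M = 4a^2 - 1 and, from the antisymmetric part, M21 - M12 = -4a*b12, M13 - M31 = 4a*b13, M32 - M23 = -4a*b23.
Here tr M = \frac{759}{841}, so a^2 = (1 + tr M)/4 = \frac{400}{841} and a = ±\frac{20}{29}. Taking a = \frac{20}{29}: M21 - M12 = 0, M13 - M31 = -\frac{1680}{841}, M32 - M23 = 0, giving b12 = 0, b13 = -\frac{21}{29}, b23 = 0, i.e. R = \frac{20}{29} - \frac{21}{29} e_{13}.
Its e_{13} coefficient is negative, so report the other preimage -R.
Answer: -\frac{20}{29} + \frac{21}{29} e_{13}. Key observation: the double cover Spin(3) -> SO(3) sends R and -R to the same matrix (trace \frac{759}{841} here), so the stated sign of the e_{13} coefficient is what selects one sheet.


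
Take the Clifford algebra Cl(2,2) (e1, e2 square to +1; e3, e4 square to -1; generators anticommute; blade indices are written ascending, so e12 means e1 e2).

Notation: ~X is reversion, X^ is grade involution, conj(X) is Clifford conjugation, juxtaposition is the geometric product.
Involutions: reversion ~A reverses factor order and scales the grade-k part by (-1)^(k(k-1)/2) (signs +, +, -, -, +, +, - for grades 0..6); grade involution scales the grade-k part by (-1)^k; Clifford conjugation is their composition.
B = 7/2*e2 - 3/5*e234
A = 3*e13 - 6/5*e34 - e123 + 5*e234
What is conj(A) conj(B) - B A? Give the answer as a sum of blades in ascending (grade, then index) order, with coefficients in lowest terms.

first term: 3 + 18/25*e2 - 7/2*e13 + 3/5*e14 - 35/2*e34 - 21/2*e123 + 9/5*e124 - 21/5*e234
second term: 3 - 18/25*e2 + 7/2*e13 - 3/5*e14 + 35/2*e34 - 21/2*e123 + 9/5*e124 - 21/5*e234
Answer: 36/25*e2 - 7*e13 + 6/5*e14 - 35*e34


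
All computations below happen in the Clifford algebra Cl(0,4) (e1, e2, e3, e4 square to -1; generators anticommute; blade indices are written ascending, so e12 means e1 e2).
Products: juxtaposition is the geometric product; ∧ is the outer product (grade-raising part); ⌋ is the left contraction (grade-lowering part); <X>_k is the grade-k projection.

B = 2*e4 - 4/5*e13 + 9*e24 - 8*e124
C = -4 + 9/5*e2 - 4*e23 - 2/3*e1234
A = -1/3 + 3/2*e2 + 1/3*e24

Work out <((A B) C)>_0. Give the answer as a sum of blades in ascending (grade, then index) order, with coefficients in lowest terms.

step 1: -3 + 8/3*e1 - 2/3*e2 - 85/6*e4 + 4/15*e13 - 12*e14 + 6/5*e123 + 8/3*e124 + 4/15*e1234
step 2: 586/45 - 88/15*e1 - 41/15*e2 - 8/9*e3 + 838/15*e4 + 56/15*e12 + 82/75*e13 + 808/15*e14 + 4*e23 + 2279/90*e24 - 1463/225*e123 + 164/15*e124 + 2392/225*e134 + 526/9*e234 + 734/15*e1234
step 3: 586/45
Answer: 586/45


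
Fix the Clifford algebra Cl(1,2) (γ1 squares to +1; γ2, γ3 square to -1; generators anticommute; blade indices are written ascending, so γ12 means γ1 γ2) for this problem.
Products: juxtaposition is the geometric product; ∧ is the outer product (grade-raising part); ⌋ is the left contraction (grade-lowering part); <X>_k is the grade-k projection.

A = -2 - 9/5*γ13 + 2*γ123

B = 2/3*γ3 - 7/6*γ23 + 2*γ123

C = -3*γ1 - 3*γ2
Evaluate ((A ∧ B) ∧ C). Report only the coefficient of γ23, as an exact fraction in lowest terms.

step 1: -4/3*γ3 + 7/3*γ23 - 4*γ123
step 2: -4*γ13 - 4*γ23 - 7*γ123
Answer: -4


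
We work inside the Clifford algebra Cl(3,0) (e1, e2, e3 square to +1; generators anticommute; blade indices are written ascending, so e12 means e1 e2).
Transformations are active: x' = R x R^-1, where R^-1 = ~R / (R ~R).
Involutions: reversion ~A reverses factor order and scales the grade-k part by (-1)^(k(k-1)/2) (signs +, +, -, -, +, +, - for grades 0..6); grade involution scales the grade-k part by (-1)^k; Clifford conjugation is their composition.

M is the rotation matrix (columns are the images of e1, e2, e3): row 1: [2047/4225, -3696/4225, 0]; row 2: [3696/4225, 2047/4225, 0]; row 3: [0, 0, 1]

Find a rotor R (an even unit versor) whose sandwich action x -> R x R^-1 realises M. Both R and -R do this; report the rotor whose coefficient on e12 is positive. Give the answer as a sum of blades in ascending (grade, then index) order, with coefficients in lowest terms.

Method: write R = a + b12*e12 + b13*e13 + b23*e23 with a^2 + b12^2 + b13^2 + b23^2 = 1 (so R^-1 = ~R). Expanding the columns R e_j ~R gives tr M = 4a^2 - 1 and, from the antisymmetric part, M21 - M12 = -4a*b12, M13 - M31 = 4a*b13, M32 - M23 = -4a*b23.
Here tr M = 8319/4225, so a^2 = (1 + tr M)/4 = 3136/4225 and a = ±56/65. Taking a = 56/65: M21 - M12 = 7392/4225, M13 - M31 = 0, M32 - M23 = 0, giving b12 = -33/65, b13 = 0, b23 = 0, i.e. R = 56/65 - 33/65*e12.
Its e12 coefficient is negative, so report the other preimage -R.
Answer: -56/65 + 33/65*e12. Sheet selection: the two-to-one cover makes ±R indistinguishable at the matrix level (trace 8319/4225), so uniqueness comes from the required sign on e12.


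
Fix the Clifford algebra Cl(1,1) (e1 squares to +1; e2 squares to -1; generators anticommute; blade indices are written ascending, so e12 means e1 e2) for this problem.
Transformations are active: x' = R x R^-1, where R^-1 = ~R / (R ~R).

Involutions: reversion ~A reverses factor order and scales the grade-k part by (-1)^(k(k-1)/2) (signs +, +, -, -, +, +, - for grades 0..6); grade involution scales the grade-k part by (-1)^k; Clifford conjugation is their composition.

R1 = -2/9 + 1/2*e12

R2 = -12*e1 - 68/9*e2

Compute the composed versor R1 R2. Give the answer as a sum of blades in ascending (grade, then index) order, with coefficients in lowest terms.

Distribute over the terms of R1 (each basis-blade product reordered to ascending indices, repeated generators contracted through their squares):
(-2/9) R2 = 8/3*e1 + 136/81*e2
(1/2*e12) R2 = 34/9*e1 + 6*e2
Summing the partial products and collecting blades:
Answer: 58/9*e1 + 622/81*e2


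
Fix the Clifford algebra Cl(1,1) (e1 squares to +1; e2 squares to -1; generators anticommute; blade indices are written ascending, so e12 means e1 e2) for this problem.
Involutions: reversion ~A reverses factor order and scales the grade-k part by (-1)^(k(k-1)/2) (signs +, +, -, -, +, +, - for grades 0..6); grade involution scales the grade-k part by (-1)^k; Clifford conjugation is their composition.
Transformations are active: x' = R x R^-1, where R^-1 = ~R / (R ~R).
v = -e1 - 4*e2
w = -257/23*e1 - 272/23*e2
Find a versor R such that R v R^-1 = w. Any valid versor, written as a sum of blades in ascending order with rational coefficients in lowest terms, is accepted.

The midline construction: v and w both square to -15, so reflecting in their sum -280/23*e1 - 364/23*e2 exchanges them.
Answer: -280/23*e1 - 364/23*e2


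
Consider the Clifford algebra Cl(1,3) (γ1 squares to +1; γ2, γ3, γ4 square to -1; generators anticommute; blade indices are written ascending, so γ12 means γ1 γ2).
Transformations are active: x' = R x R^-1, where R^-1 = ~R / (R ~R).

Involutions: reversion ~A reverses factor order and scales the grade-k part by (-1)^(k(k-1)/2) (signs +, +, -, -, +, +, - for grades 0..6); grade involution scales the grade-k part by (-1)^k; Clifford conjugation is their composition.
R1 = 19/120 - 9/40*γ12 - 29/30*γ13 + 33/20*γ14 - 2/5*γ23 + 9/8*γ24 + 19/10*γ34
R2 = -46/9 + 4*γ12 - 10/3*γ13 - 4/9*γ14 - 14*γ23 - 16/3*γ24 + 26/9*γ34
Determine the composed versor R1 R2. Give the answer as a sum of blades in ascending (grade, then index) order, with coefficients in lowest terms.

Distribute over the grade parts of R1 (each basis-blade product reordered to ascending indices, repeated generators contracted through their squares):
<R1>_0 (= 19/120) R2 = -437/540 + 19/30*γ12 - 19/36*γ13 - 19/270*γ14 - 133/60*γ23 - 38/45*γ24 + 247/540*γ34
<R1>_2 (= -9/40*γ12 - 29/30*γ13 + 33/20*γ14 - 2/5*γ23 + 9/8*γ24 + 19/10*γ34) R2 = -7/2 + 101/20*γ12 + 3133/540*γ13 - 1171/135*γ14 + 973/90*γ23 - 889/36*γ24 + 1211/540*γ34 - 782/45*γ1234
Summing the partial products and collecting blades:
Answer: -2327/540 + 341/60*γ12 + 712/135*γ13 - 787/90*γ14 + 1547/180*γ23 - 4597/180*γ24 + 27/10*γ34 - 782/45*γ1234


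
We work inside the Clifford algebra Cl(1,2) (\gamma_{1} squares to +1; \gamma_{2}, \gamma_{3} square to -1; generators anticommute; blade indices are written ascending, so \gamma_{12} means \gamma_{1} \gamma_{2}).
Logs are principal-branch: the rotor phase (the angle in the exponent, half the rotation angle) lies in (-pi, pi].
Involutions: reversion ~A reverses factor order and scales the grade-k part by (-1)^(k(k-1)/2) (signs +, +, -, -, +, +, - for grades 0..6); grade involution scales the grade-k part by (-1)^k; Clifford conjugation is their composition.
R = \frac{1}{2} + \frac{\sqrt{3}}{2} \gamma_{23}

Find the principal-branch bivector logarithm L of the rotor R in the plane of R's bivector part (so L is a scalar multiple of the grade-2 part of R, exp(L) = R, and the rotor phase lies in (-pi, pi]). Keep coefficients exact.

The scalar part of R is \frac{1}{2}, and that scalar determines the rotor phase on the principal branch; recovering the unit plane as bivector-part over sine of the phase gives L = phase * plane.
Concretely: cos(phase) = \frac{1}{2} gives phase = ±\frac{\pi}{3}, and since phase/sin(phase) is even the sign is immaterial: L = (phase/sin(phase)) * <R>_2 = (\frac{2 \sqrt{3} \pi}{9}) * <R>_2.
Answer: \frac{\pi}{3} \gamma_{23}


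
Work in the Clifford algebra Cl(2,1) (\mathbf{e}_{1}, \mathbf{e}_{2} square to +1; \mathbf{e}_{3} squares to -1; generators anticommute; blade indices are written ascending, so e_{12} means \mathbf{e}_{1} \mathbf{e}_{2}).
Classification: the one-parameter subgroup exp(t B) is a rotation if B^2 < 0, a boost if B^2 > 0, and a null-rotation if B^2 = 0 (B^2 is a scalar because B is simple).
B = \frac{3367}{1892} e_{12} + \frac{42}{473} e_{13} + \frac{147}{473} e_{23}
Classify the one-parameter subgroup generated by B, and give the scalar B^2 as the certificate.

B^2 term by term: the squares give (\frac{3367}{1892})^2*(e_{12})^2 + (\frac{42}{473})^2*(e_{13})^2 + (\frac{147}{473})^2*(e_{23})^2 = \frac{11336689}{3579664}*(-1) + \frac{1764}{223729}*(+1) + \frac{21609}{223729}*(+1) = -\frac{49}{16} (each basis 2-blade squares to minus the product of its generators' squares); cross terms between blades sharing an index anticommute and cancel. So B^2 = -\frac{49}{16}.
Answer: rotation, certificate B^2 = -\frac{49}{16}. Check the certificate: B^2 = -\frac{49}{16}, and that sign is decisive whatever form B takes.


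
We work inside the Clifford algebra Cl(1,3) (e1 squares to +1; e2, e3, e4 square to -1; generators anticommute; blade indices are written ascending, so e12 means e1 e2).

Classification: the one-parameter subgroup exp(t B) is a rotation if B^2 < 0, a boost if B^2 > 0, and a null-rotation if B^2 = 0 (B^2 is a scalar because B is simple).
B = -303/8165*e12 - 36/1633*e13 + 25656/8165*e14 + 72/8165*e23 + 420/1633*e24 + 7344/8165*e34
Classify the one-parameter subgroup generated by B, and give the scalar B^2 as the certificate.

B^2 term by term: the squares give (-303/8165)^2*(e12)^2 + (-36/1633)^2*(e13)^2 + (25656/8165)^2*(e14)^2 + (72/8165)^2*(e23)^2 + (420/1633)^2*(e24)^2 + (7344/8165)^2*(e34)^2 = 91809/66667225*(+1) + 1296/2666689*(+1) + 658230336/66667225*(+1) + 5184/66667225*(-1) + 176400/2666689*(-1) + 53934336/66667225*(-1) = 9 (each basis 2-blade squares to minus the product of its generators' squares); cross terms between blades sharing an index anticommute and cancel; the commuting (index-disjoint) pairs give grade-4 terms 2*c*c'*(blade product), which cancel blade by blade — e1234: -4450464/66667225 + 30240/2666689 + 3694464/66667225 = 0 — confirming B is simple. So B^2 = 9.
Answer: boost, certificate B^2 = 9. One invariant decides it: the square 9 survives every conjugation, and its sign is exactly the classification.


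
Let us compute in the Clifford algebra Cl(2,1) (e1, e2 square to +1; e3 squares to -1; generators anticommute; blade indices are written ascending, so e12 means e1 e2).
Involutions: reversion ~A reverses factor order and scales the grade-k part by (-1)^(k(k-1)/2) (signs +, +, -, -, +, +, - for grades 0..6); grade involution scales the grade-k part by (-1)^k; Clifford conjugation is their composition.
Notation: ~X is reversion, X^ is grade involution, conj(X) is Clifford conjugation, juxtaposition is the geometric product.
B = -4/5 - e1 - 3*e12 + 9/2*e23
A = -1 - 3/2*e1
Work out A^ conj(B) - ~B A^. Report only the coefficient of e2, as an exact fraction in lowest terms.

first term: 23/10 - 11/5*e1 + 9/2*e2 - 3*e12 + 9/2*e23 - 27/4*e123
second term: -7/10 - 1/5*e1 - 9/2*e2 - 3*e12 + 9/2*e23 - 27/4*e123
Answer: 9


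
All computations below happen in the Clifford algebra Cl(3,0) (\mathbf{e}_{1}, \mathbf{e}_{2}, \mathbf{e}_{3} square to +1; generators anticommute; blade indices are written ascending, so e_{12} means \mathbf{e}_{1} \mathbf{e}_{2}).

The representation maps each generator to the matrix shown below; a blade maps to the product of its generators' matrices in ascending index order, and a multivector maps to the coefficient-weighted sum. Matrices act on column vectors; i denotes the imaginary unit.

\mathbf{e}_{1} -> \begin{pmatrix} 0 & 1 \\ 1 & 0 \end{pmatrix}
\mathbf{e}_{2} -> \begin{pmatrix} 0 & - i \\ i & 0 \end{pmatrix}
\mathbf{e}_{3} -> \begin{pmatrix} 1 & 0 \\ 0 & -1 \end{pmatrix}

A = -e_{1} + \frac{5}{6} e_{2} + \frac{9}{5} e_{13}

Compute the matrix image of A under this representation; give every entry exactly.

Bivector images (products of the table entries): rho(e_{13}) = rho(\mathbf{e}_{1})rho(\mathbf{e}_{3}) = \begin{pmatrix} 0 & -1 \\ 1 & 0 \end{pmatrix}.
M = (-1)*rho(e_{1}) + (\frac{5}{6})*rho(e_{2}) + (\frac{9}{5})*rho(e_{13}), summed entrywise:
Answer: \begin{pmatrix} 0 & - \frac{14}{5} - \frac{5 i}{6} \\ \frac{4}{5} + \frac{5 i}{6} & 0 \end{pmatrix}


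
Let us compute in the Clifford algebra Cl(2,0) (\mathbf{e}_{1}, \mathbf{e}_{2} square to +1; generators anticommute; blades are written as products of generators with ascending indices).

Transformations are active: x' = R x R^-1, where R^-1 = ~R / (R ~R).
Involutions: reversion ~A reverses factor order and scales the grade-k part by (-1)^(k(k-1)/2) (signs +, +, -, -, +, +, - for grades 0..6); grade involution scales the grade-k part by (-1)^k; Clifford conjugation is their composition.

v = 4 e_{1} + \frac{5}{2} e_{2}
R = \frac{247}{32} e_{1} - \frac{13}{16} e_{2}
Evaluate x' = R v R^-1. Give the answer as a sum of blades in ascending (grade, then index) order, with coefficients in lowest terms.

~R = \frac{247}{32} e_{1} - \frac{13}{16} e_{2}, and R ~R = \frac{61685}{1024}, so R^-1 = ~R / (\frac{61685}{1024}).
R v = \frac{923}{32} + \frac{1443}{64} e_{1} e_{2}
Answer: \frac{1238}{365} e_{1} - \frac{2393}{730} e_{2}


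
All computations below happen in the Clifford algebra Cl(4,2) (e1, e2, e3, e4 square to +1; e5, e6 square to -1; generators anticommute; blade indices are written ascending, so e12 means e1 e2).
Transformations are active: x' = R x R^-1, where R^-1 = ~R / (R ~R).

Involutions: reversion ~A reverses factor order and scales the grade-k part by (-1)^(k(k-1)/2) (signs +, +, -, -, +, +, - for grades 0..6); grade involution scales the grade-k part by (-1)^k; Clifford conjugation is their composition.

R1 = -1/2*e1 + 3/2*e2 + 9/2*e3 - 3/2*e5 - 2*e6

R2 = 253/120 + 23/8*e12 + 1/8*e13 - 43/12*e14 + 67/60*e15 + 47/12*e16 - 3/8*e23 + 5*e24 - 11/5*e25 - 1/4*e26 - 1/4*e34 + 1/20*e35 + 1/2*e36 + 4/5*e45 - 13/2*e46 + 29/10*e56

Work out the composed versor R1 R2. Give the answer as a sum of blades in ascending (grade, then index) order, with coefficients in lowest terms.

Distribute over the terms of R1 (each basis-blade product reordered to ascending indices, repeated generators contracted through their squares):
(-1/2*e1) R2 = -253/240*e1 - 23/16*e2 - 1/16*e3 + 43/24*e4 - 67/120*e5 - 47/24*e6 + 3/16*e123 - 5/2*e124 + 11/10*e125 + 1/8*e126 + 1/8*e134 - 1/40*e135 - 1/4*e136 - 2/5*e145 + 13/4*e146 - 29/20*e156
(3/2*e2) R2 = -69/16*e1 + 253/80*e2 - 9/16*e3 + 15/2*e4 - 33/10*e5 - 3/8*e6 - 3/16*e123 + 43/8*e124 - 67/40*e125 - 47/8*e126 - 3/8*e234 + 3/40*e235 + 3/4*e236 + 6/5*e245 - 39/4*e246 + 87/20*e256
(9/2*e3) R2 = -9/16*e1 + 27/16*e2 + 759/80*e3 - 9/8*e4 + 9/40*e5 + 9/4*e6 + 207/16*e123 + 129/8*e134 - 201/40*e135 - 141/8*e136 - 45/2*e234 + 99/10*e235 + 9/8*e236 + 18/5*e345 - 117/4*e346 + 261/20*e356
(-3/2*e5) R2 = -67/40*e1 + 33/10*e2 - 3/40*e3 - 6/5*e4 - 253/80*e5 + 87/20*e6 - 69/16*e125 - 3/16*e135 + 43/8*e145 + 47/8*e156 + 9/16*e235 - 15/2*e245 - 3/8*e256 + 3/8*e345 + 3/4*e356 - 39/4*e456
(-2*e6) R2 = -47/6*e1 + 1/2*e2 - e3 + 13*e4 - 29/5*e5 - 253/60*e6 - 23/4*e126 - 1/4*e136 + 43/6*e146 - 67/30*e156 + 3/4*e236 - 10*e246 + 22/5*e256 + 1/2*e346 - 1/10*e356 - 8/5*e456
Summing the partial products and collecting blades:
Answer: -247/16*e1 + 577/80*e2 + 623/80*e3 + 599/30*e4 - 3023/240*e5 + 1/20*e6 + 207/16*e123 + 23/8*e124 - 391/80*e125 - 23/2*e126 + 65/4*e134 - 419/80*e135 - 145/8*e136 + 199/40*e145 + 125/12*e146 + 263/120*e156 - 183/8*e234 + 843/80*e235 + 21/8*e236 - 63/10*e245 - 79/4*e246 + 67/8*e256 + 159/40*e345 - 115/4*e346 + 137/10*e356 - 227/20*e456


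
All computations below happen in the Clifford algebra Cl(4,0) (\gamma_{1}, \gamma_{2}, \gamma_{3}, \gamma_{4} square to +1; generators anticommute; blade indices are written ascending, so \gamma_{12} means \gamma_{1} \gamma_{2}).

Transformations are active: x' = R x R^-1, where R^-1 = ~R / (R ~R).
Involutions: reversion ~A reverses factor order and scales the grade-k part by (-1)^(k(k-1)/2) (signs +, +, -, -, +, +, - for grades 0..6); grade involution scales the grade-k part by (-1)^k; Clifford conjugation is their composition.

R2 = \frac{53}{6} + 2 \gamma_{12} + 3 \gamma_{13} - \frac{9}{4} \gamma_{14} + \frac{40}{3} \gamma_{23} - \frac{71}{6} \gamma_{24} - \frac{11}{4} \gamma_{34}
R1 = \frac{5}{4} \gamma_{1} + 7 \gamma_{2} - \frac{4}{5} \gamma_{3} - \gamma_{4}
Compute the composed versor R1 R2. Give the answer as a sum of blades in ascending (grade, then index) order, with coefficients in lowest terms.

Distribute over the terms of R1 (each basis-blade product reordered to ascending indices, repeated generators contracted through their squares):
(\frac{5}{4} \gamma_{1}) R2 = \frac{265}{24} \gamma_{1} + \frac{5}{2} \gamma_{2} + \frac{15}{4} \gamma_{3} - \frac{45}{16} \gamma_{4} + \frac{50}{3} \gamma_{123} - \frac{355}{24} \gamma_{124} - \frac{55}{16} \gamma_{134}
(7 \gamma_{2}) R2 = -14 \gamma_{1} + \frac{371}{6} \gamma_{2} + \frac{280}{3} \gamma_{3} - \frac{497}{6} \gamma_{4} - 21 \gamma_{123} + \frac{63}{4} \gamma_{124} - \frac{77}{4} \gamma_{234}
(-\frac{4}{5} \gamma_{3}) R2 = \frac{12}{5} \gamma_{1} + \frac{32}{3} \gamma_{2} - \frac{106}{15} \gamma_{3} + \frac{11}{5} \gamma_{4} - \frac{8}{5} \gamma_{123} - \frac{9}{5} \gamma_{134} - \frac{142}{15} \gamma_{234}
(-\gamma_{4}) R2 = -\frac{9}{4} \gamma_{1} - \frac{71}{6} \gamma_{2} - \frac{11}{4} \gamma_{3} - \frac{53}{6} \gamma_{4} - 2 \gamma_{124} - 3 \gamma_{134} - \frac{40}{3} \gamma_{234}
Summing the partial products and collecting blades:
Answer: -\frac{337}{120} \gamma_{1} + \frac{379}{6} \gamma_{2} + \frac{1309}{15} \gamma_{3} - \frac{22147}{240} \gamma_{4} - \frac{89}{15} \gamma_{123} - \frac{25}{24} \gamma_{124} - \frac{659}{80} \gamma_{134} - \frac{841}{20} \gamma_{234}


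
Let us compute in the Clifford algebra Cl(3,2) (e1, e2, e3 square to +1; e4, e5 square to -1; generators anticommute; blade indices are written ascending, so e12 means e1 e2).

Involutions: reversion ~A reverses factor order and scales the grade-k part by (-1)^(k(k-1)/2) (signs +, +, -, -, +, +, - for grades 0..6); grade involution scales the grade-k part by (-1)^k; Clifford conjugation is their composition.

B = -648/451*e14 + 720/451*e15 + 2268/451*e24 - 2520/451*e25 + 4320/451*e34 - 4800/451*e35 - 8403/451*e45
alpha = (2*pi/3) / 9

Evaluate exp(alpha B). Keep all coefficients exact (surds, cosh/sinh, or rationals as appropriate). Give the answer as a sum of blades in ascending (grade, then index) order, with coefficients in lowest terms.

B^2 term by term: the squares give (-648/451)^2*(e14)^2 + (720/451)^2*(e15)^2 + (2268/451)^2*(e24)^2 + (-2520/451)^2*(e25)^2 + (4320/451)^2*(e34)^2 + (-4800/451)^2*(e35)^2 + (-8403/451)^2*(e45)^2 = 419904/203401*(+1) + 518400/203401*(+1) + 5143824/203401*(+1) + 6350400/203401*(+1) + 18662400/203401*(+1) + 23040000/203401*(+1) + 70610409/203401*(-1) = -81 (each basis 2-blade squares to minus the product of its generators' squares); cross terms between blades sharing an index anticommute and cancel; the commuting (index-disjoint) pairs give grade-4 terms 2*c*c'*(blade product), which cancel blade by blade — e1245: -3265920/203401 + 3265920/203401 = 0; e1345: -6220800/203401 + 6220800/203401 = 0; e2345: 21772800/203401 - 21772800/203401 = 0 — confirming B is simple. So B^2 = -81.
B^2 = -81 — circular case — the even/odd split gives cos and sin: l = 9, alpha*l = 2*pi/3, so exp(alpha B) = cos(2*pi/3) + (sin(2*pi/3)/9)*B = -1/2 + (sqrt(3)/18)*B.
Answer: -1/2 - 36*sqrt(3)/451*e14 + 40*sqrt(3)/451*e15 + 126*sqrt(3)/451*e24 - 140*sqrt(3)/451*e25 + 240*sqrt(3)/451*e34 - 800*sqrt(3)/1353*e35 - 2801*sqrt(3)/2706*e45


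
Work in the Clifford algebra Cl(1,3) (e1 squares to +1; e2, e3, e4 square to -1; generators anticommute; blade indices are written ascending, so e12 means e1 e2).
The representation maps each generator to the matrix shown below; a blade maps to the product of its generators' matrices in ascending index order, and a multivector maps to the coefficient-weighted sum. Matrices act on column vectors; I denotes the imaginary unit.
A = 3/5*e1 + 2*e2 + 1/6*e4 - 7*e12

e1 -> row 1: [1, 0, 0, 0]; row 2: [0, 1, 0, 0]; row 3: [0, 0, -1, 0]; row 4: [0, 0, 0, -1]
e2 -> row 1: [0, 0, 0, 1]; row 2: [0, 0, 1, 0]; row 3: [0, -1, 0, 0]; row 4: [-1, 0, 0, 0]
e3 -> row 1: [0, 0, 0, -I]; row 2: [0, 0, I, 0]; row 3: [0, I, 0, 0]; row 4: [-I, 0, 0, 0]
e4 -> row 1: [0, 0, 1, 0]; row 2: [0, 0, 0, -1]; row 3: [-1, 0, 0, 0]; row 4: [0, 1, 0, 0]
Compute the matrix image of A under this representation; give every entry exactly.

Bivector images (products of the table entries): rho(e12) = rho(e1)rho(e2) = row 1: [0, 0, 0, 1]; row 2: [0, 0, 1, 0]; row 3: [0, 1, 0, 0]; row 4: [1, 0, 0, 0].
M = (3/5)*rho(e1) + (2)*rho(e2) + (1/6)*rho(e4) + (-7)*rho(e12), summed entrywise:
Answer: row 1: [3/5, 0, 1/6, -5]; row 2: [0, 3/5, -5, -1/6]; row 3: [-1/6, -9, -3/5, 0]; row 4: [-9, 1/6, 0, -3/5]


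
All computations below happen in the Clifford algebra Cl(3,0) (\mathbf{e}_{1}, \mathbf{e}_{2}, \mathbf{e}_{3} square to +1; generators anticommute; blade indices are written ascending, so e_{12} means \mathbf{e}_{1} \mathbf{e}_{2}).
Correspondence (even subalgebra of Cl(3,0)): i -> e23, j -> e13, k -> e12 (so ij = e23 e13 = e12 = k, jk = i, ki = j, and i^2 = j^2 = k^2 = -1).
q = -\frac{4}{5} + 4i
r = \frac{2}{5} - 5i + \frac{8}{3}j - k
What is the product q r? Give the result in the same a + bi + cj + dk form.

In blades: q = -\frac{4}{5} + 4 e_{23}, r = \frac{2}{5} - e_{12} + \frac{8}{3} e_{13} - 5 e_{23}.
Distribute q over r term by term (generator squares from the signature, products reordered to ascending indices): (-\frac{4}{5})*r = -\frac{8}{25} + \frac{4}{5} e_{12} - \frac{32}{15} e_{13} + 4 e_{23}; (4 e_{23})*r = 20 + \frac{32}{3} e_{12} + 4 e_{13} + \frac{8}{5} e_{23}.
Sum: \frac{492}{25} + \frac{172}{15} e_{12} + \frac{28}{15} e_{13} + \frac{28}{5} e_{23}; translating back through the correspondence:
Answer: \frac{492}{25} + \frac{28}{5}i + \frac{28}{15}j + \frac{172}{15}k


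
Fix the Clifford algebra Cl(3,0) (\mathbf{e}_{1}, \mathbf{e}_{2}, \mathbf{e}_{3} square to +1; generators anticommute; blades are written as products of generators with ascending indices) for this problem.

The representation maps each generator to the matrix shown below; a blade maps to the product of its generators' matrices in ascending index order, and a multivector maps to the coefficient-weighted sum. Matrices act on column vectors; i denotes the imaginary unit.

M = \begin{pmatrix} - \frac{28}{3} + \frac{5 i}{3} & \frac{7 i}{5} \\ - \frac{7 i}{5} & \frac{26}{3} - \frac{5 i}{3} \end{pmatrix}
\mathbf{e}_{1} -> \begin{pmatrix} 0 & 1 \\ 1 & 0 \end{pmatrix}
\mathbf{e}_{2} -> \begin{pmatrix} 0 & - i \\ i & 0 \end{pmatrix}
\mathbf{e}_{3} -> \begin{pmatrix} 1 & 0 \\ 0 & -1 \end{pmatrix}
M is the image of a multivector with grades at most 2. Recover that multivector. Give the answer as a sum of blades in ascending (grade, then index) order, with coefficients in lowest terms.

Method: 1, rho(e_{1}), rho(e_{2}), rho(e_{3}) form a trace-orthogonal basis of the 2x2 complex matrices (tr(X Y) = 2 if X = Y, else 0), so M = m0*1 + m1*rho(e_{1}) + m2*rho(e_{2}) + m3*rho(e_{3}) with m0 = tr(M)/2 = - \frac{1}{3}, m1 = tr(M rho(e_{1}))/2 = 0, m2 = tr(M rho(e_{2}))/2 = - \frac{7}{5}, m3 = tr(M rho(e_{3}))/2 = -9 + \frac{5 i}{3}.
Multiplying table entries, the bivector images are rho(e_{1} e_{2}) = i*rho(e_{3}), rho(e_{1} e_{3}) = -i*rho(e_{2}), rho(e_{2} e_{3}) = i*rho(e_{1}); with real blade coefficients the real parts of m0..m3 are the coefficients of 1, e_{1}, e_{2}, e_{3} and the imaginary parts give the bivectors (e_{2} e_{3}: Im m1, e_{1} e_{3}: -Im m2, e_{1} e_{2}: Im m3).
Answer: -\frac{1}{3} - \frac{7}{5} e_{2} - 9 e_{3} + \frac{5}{3} e_{1} e_{2}
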